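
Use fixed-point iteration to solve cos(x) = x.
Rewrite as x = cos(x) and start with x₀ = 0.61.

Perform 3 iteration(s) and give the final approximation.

Equation: cos(x) = x
Fixed-point form: x = cos(x)
x₀ = 0.61

x_1 = g(0.610000) = 0.819648
x_2 = g(0.819648) = 0.682479
x_3 = g(0.682479) = 0.776012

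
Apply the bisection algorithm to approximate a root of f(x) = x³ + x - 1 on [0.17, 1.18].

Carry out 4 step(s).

f(x) = x³ + x - 1
Initial interval: [0.17, 1.18]

Iteration 1:
  c_1 = (0.170000 + 1.180000)/2 = 0.675000
  f(c_1) = f(0.675000) = -0.017453
  f(a) × f(c) ≥ 0, new interval: [0.675000, 1.180000]
Iteration 2:
  c_2 = (0.675000 + 1.180000)/2 = 0.927500
  f(c_2) = f(0.927500) = 0.725388
  f(a) × f(c) < 0, new interval: [0.675000, 0.927500]
Iteration 3:
  c_3 = (0.675000 + 0.927500)/2 = 0.801250
  f(c_3) = f(0.801250) = 0.315654
  f(a) × f(c) < 0, new interval: [0.675000, 0.801250]
Iteration 4:
  c_4 = (0.675000 + 0.801250)/2 = 0.738125
  f(c_4) = f(0.738125) = 0.140277
  f(a) × f(c) < 0, new interval: [0.675000, 0.738125]

After 4 iteration(s), the approximation is c_4 = 0.738125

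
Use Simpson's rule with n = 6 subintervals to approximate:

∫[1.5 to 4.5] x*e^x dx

f(x) = x*e^x
a = 1.5, b = 4.5, n = 6
h = (b - a)/n = 0.500000

Simpson's rule: (h/3)[f(x₀) + 4f(x₁) + 2f(x₂) + ... + f(xₙ)]

x_0 = 1.5000, f(x_0) = 6.722534, coefficient = 1
x_1 = 2.0000, f(x_1) = 14.778112, coefficient = 4
x_2 = 2.5000, f(x_2) = 30.456235, coefficient = 2
x_3 = 3.0000, f(x_3) = 60.256611, coefficient = 4
x_4 = 3.5000, f(x_4) = 115.904082, coefficient = 2
x_5 = 4.0000, f(x_5) = 218.392600, coefficient = 4
x_6 = 4.5000, f(x_6) = 405.077091, coefficient = 1

I ≈ (0.500000/3) × 1878.229550 = 313.038258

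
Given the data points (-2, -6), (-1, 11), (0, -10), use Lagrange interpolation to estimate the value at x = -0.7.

Lagrange interpolation formula:
P(x) = Σ yᵢ × Lᵢ(x)
where Lᵢ(x) = Π_{j≠i} (x - xⱼ)/(xᵢ - xⱼ)

L_0(-0.7) = (-0.7 - (-1))/(-2 - (-1)) × (-0.7 - 0)/(-2 - 0) = -0.105000
L_1(-0.7) = (-0.7 - (-2))/(-1 - (-2)) × (-0.7 - 0)/(-1 - 0) = 0.910000
L_2(-0.7) = (-0.7 - (-2))/(0 - (-2)) × (-0.7 - (-1))/(0 - (-1)) = 0.195000

P(-0.7) = (-6)×L_0(-0.7) + 11×L_1(-0.7) + (-10)×L_2(-0.7)
P(-0.7) = 8.690000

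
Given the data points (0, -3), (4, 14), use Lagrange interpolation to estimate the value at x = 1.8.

Lagrange interpolation formula:
P(x) = Σ yᵢ × Lᵢ(x)
where Lᵢ(x) = Π_{j≠i} (x - xⱼ)/(xᵢ - xⱼ)

L_0(1.8) = (1.8 - 4)/(0 - 4) = 0.550000
L_1(1.8) = (1.8 - 0)/(4 - 0) = 0.450000

P(1.8) = (-3)×L_0(1.8) + 14×L_1(1.8)
P(1.8) = 4.650000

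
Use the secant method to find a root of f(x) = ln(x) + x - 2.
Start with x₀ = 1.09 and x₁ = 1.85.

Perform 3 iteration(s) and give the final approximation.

f(x) = ln(x) + x - 2
x₀ = 1.09, x₁ = 1.85

Secant formula: x_{n+1} = x_n - f(x_n)(x_n - x_{n-1})/(f(x_n) - f(x_{n-1}))

Iteration 1:
  f(1.090000) = -0.823822
  f(1.850000) = 0.465186
  x_2 = 1.850000 - 0.465186×(1.850000 - 1.090000)/(0.465186 - (-0.823822))
       = 1.575726
Iteration 2:
  f(1.850000) = 0.465186
  f(1.575726) = 0.030442
  x_3 = 1.575726 - 0.030442×(1.575726 - 1.850000)/(0.030442 - 0.465186)
       = 1.556520
Iteration 3:
  f(1.575726) = 0.030442
  f(1.556520) = -0.001027
  x_4 = 1.556520 - (-0.001027)×(1.556520 - 1.575726)/(-0.001027 - 0.030442)
       = 1.557147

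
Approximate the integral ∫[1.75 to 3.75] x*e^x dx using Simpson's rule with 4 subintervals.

f(x) = x*e^x
a = 1.75, b = 3.75, n = 4
h = (b - a)/n = 0.500000

Simpson's rule: (h/3)[f(x₀) + 4f(x₁) + 2f(x₂) + ... + f(xₙ)]

x_0 = 1.7500, f(x_0) = 10.070555, coefficient = 1
x_1 = 2.2500, f(x_1) = 21.347406, coefficient = 4
x_2 = 2.7500, f(x_2) = 43.017238, coefficient = 2
x_3 = 3.2500, f(x_3) = 83.818605, coefficient = 4
x_4 = 3.7500, f(x_4) = 159.454058, coefficient = 1

I ≈ (0.500000/3) × 676.223129 = 112.703855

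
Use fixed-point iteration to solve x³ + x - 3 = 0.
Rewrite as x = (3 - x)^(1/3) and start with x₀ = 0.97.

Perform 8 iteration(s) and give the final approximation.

Equation: x³ + x - 3 = 0
Fixed-point form: x = (3 - x)^(1/3)
x₀ = 0.97

x_1 = g(0.970000) = 1.266189
x_2 = g(1.266189) = 1.201344
x_3 = g(1.201344) = 1.216138
x_4 = g(1.216138) = 1.212794
x_5 = g(1.212794) = 1.213551
x_6 = g(1.213551) = 1.213380
x_7 = g(1.213380) = 1.213419
x_8 = g(1.213419) = 1.213410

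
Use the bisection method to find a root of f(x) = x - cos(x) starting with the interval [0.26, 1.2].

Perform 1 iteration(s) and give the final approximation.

f(x) = x - cos(x)
Initial interval: [0.26, 1.2]

Iteration 1:
  c_1 = (0.260000 + 1.200000)/2 = 0.730000
  f(c_1) = f(0.730000) = -0.015174
  f(a) × f(c) ≥ 0, new interval: [0.730000, 1.200000]

After 1 iteration(s), the approximation is c_1 = 0.730000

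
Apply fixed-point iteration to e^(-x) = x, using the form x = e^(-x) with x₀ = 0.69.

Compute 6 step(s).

Equation: e^(-x) = x
Fixed-point form: x = e^(-x)
x₀ = 0.69

x_1 = g(0.690000) = 0.501576
x_2 = g(0.501576) = 0.605575
x_3 = g(0.605575) = 0.545760
x_4 = g(0.545760) = 0.579401
x_5 = g(0.579401) = 0.560234
x_6 = g(0.560234) = 0.571076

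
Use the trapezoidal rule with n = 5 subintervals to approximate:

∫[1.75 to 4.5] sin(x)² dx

f(x) = sin(x)²
a = 1.75, b = 4.5, n = 5
h = (b - a)/n = 0.550000

Trapezoidal rule: (h/2)[f(x₀) + 2f(x₁) + 2f(x₂) + ... + f(xₙ)]

x_0 = 1.7500, f(x_0) = 0.968228, coefficient = 1
x_1 = 2.3000, f(x_1) = 0.556076, coefficient = 2
x_2 = 2.8500, f(x_2) = 0.082644, coefficient = 2
x_3 = 3.4000, f(x_3) = 0.065301, coefficient = 2
x_4 = 3.9500, f(x_4) = 0.523001, coefficient = 2
x_5 = 4.5000, f(x_5) = 0.955565, coefficient = 1

I ≈ (0.550000/2) × 4.377838 = 1.203905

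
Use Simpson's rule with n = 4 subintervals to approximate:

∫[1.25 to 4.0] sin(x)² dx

f(x) = sin(x)²
a = 1.25, b = 4.0, n = 4
h = (b - a)/n = 0.687500

Simpson's rule: (h/3)[f(x₀) + 4f(x₁) + 2f(x₂) + ... + f(xₙ)]

x_0 = 1.2500, f(x_0) = 0.900572, coefficient = 1
x_1 = 1.9375, f(x_1) = 0.871449, coefficient = 4
x_2 = 2.6250, f(x_2) = 0.243957, coefficient = 2
x_3 = 3.3125, f(x_3) = 0.028926, coefficient = 4
x_4 = 4.0000, f(x_4) = 0.572750, coefficient = 1

I ≈ (0.687500/3) × 5.562736 = 1.274794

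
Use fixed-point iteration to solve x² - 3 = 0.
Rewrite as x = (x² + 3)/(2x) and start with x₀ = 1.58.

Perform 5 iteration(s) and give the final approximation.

Equation: x² - 3 = 0
Fixed-point form: x = (x² + 3)/(2x)
x₀ = 1.58

x_1 = g(1.580000) = 1.739367
x_2 = g(1.739367) = 1.732066
x_3 = g(1.732066) = 1.732051
x_4 = g(1.732051) = 1.732051
x_5 = g(1.732051) = 1.732051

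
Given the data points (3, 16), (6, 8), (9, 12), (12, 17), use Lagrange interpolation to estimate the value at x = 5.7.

Lagrange interpolation formula:
P(x) = Σ yᵢ × Lᵢ(x)
where Lᵢ(x) = Π_{j≠i} (x - xⱼ)/(xᵢ - xⱼ)

L_0(5.7) = (5.7 - 6)/(3 - 6) × (5.7 - 9)/(3 - 9) × (5.7 - 12)/(3 - 12) = 0.038500
L_1(5.7) = (5.7 - 3)/(6 - 3) × (5.7 - 9)/(6 - 9) × (5.7 - 12)/(6 - 12) = 1.039500
L_2(5.7) = (5.7 - 3)/(9 - 3) × (5.7 - 6)/(9 - 6) × (5.7 - 12)/(9 - 12) = -0.094500
L_3(5.7) = (5.7 - 3)/(12 - 3) × (5.7 - 6)/(12 - 6) × (5.7 - 9)/(12 - 9) = 0.016500

P(5.7) = 16×L_0(5.7) + 8×L_1(5.7) + 12×L_2(5.7) + 17×L_3(5.7)
P(5.7) = 8.078500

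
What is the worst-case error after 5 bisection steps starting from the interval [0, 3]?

Bisection error bound: |error| ≤ (b-a)/2^n
|error| ≤ (3 - 0)/2^5 = 3/2^5
|error| ≤ 0.0937500000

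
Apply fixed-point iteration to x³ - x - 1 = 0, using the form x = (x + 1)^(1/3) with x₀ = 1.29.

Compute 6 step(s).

Equation: x³ - x - 1 = 0
Fixed-point form: x = (x + 1)^(1/3)
x₀ = 1.29

x_1 = g(1.290000) = 1.318090
x_2 = g(1.318090) = 1.323458
x_3 = g(1.323458) = 1.324479
x_4 = g(1.324479) = 1.324672
x_5 = g(1.324672) = 1.324709
x_6 = g(1.324709) = 1.324716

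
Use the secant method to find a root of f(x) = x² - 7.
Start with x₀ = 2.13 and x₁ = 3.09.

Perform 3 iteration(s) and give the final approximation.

f(x) = x² - 7
x₀ = 2.13, x₁ = 3.09

Secant formula: x_{n+1} = x_n - f(x_n)(x_n - x_{n-1})/(f(x_n) - f(x_{n-1}))

Iteration 1:
  f(2.130000) = -2.463100
  f(3.090000) = 2.548100
  x_2 = 3.090000 - 2.548100×(3.090000 - 2.130000)/(2.548100 - (-2.463100))
       = 2.601858
Iteration 2:
  f(3.090000) = 2.548100
  f(2.601858) = -0.230334
  x_3 = 2.601858 - (-0.230334)×(2.601858 - 3.090000)/(-0.230334 - 2.548100)
       = 2.642325
Iteration 3:
  f(2.601858) = -0.230334
  f(2.642325) = -0.018116
  x_4 = 2.642325 - (-0.018116)×(2.642325 - 2.601858)/(-0.018116 - (-0.230334))
       = 2.645780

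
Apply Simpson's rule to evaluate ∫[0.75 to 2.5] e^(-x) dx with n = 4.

f(x) = e^(-x)
a = 0.75, b = 2.5, n = 4
h = (b - a)/n = 0.437500

Simpson's rule: (h/3)[f(x₀) + 4f(x₁) + 2f(x₂) + ... + f(xₙ)]

x_0 = 0.7500, f(x_0) = 0.472367, coefficient = 1
x_1 = 1.1875, f(x_1) = 0.304983, coefficient = 4
x_2 = 1.6250, f(x_2) = 0.196912, coefficient = 2
x_3 = 2.0625, f(x_3) = 0.127136, coefficient = 4
x_4 = 2.5000, f(x_4) = 0.082085, coefficient = 1

I ≈ (0.437500/3) × 2.676749 = 0.390359
Exact value: 0.390282
Error: 0.000078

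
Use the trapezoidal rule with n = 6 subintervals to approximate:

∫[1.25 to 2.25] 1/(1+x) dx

f(x) = 1/(1+x)
a = 1.25, b = 2.25, n = 6
h = (b - a)/n = 0.166667

Trapezoidal rule: (h/2)[f(x₀) + 2f(x₁) + 2f(x₂) + ... + f(xₙ)]

x_0 = 1.2500, f(x_0) = 0.444444, coefficient = 1
x_1 = 1.4167, f(x_1) = 0.413793, coefficient = 2
x_2 = 1.5833, f(x_2) = 0.387097, coefficient = 2
x_3 = 1.7500, f(x_3) = 0.363636, coefficient = 2
x_4 = 1.9167, f(x_4) = 0.342857, coefficient = 2
x_5 = 2.0833, f(x_5) = 0.324324, coefficient = 2
x_6 = 2.2500, f(x_6) = 0.307692, coefficient = 1

I ≈ (0.166667/2) × 4.415552 = 0.367963
Exact value: 0.367725
Error: 0.000238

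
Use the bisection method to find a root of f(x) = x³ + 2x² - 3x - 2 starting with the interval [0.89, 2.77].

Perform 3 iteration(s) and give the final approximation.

f(x) = x³ + 2x² - 3x - 2
Initial interval: [0.89, 2.77]

Iteration 1:
  c_1 = (0.890000 + 2.770000)/2 = 1.830000
  f(c_1) = f(1.830000) = 5.336287
  f(a) × f(c) < 0, new interval: [0.890000, 1.830000]
Iteration 2:
  c_2 = (0.890000 + 1.830000)/2 = 1.360000
  f(c_2) = f(1.360000) = 0.134656
  f(a) × f(c) < 0, new interval: [0.890000, 1.360000]
Iteration 3:
  c_3 = (0.890000 + 1.360000)/2 = 1.125000
  f(c_3) = f(1.125000) = -1.419922
  f(a) × f(c) ≥ 0, new interval: [1.125000, 1.360000]

After 3 iteration(s), the approximation is c_3 = 1.125000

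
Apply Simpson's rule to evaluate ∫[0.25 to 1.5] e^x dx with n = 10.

f(x) = e^x
a = 0.25, b = 1.5, n = 10
h = (b - a)/n = 0.125000

Simpson's rule: (h/3)[f(x₀) + 4f(x₁) + 2f(x₂) + ... + f(xₙ)]

x_0 = 0.2500, f(x_0) = 1.284025, coefficient = 1
x_1 = 0.3750, f(x_1) = 1.454991, coefficient = 4
x_2 = 0.5000, f(x_2) = 1.648721, coefficient = 2
x_3 = 0.6250, f(x_3) = 1.868246, coefficient = 4
x_4 = 0.7500, f(x_4) = 2.117000, coefficient = 2
x_5 = 0.8750, f(x_5) = 2.398875, coefficient = 4
x_6 = 1.0000, f(x_6) = 2.718282, coefficient = 2
x_7 = 1.1250, f(x_7) = 3.080217, coefficient = 4
x_8 = 1.2500, f(x_8) = 3.490343, coefficient = 2
x_9 = 1.3750, f(x_9) = 3.955077, coefficient = 4
x_10 = 1.5000, f(x_10) = 4.481689, coefficient = 1

I ≈ (0.125000/3) × 76.744032 = 3.197668
Exact value: 3.197664
Error: 0.000004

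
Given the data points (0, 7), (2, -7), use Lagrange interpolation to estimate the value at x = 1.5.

Lagrange interpolation formula:
P(x) = Σ yᵢ × Lᵢ(x)
where Lᵢ(x) = Π_{j≠i} (x - xⱼ)/(xᵢ - xⱼ)

L_0(1.5) = (1.5 - 2)/(0 - 2) = 0.250000
L_1(1.5) = (1.5 - 0)/(2 - 0) = 0.750000

P(1.5) = 7×L_0(1.5) + (-7)×L_1(1.5)
P(1.5) = -3.500000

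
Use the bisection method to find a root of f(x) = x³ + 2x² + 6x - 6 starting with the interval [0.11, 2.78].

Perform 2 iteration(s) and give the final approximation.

f(x) = x³ + 2x² + 6x - 6
Initial interval: [0.11, 2.78]

Iteration 1:
  c_1 = (0.110000 + 2.780000)/2 = 1.445000
  f(c_1) = f(1.445000) = 9.863246
  f(a) × f(c) < 0, new interval: [0.110000, 1.445000]
Iteration 2:
  c_2 = (0.110000 + 1.445000)/2 = 0.777500
  f(c_2) = f(0.777500) = 0.344016
  f(a) × f(c) < 0, new interval: [0.110000, 0.777500]

After 2 iteration(s), the approximation is c_2 = 0.777500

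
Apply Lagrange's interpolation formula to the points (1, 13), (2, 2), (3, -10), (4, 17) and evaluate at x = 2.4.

Lagrange interpolation formula:
P(x) = Σ yᵢ × Lᵢ(x)
where Lᵢ(x) = Π_{j≠i} (x - xⱼ)/(xᵢ - xⱼ)

L_0(2.4) = (2.4 - 2)/(1 - 2) × (2.4 - 3)/(1 - 3) × (2.4 - 4)/(1 - 4) = -0.064000
L_1(2.4) = (2.4 - 1)/(2 - 1) × (2.4 - 3)/(2 - 3) × (2.4 - 4)/(2 - 4) = 0.672000
L_2(2.4) = (2.4 - 1)/(3 - 1) × (2.4 - 2)/(3 - 2) × (2.4 - 4)/(3 - 4) = 0.448000
L_3(2.4) = (2.4 - 1)/(4 - 1) × (2.4 - 2)/(4 - 2) × (2.4 - 3)/(4 - 3) = -0.056000

P(2.4) = 13×L_0(2.4) + 2×L_1(2.4) + (-10)×L_2(2.4) + 17×L_3(2.4)
P(2.4) = -4.920000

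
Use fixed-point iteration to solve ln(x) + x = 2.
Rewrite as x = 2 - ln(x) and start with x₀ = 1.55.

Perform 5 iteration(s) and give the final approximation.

Equation: ln(x) + x = 2
Fixed-point form: x = 2 - ln(x)
x₀ = 1.55

x_1 = g(1.550000) = 1.561745
x_2 = g(1.561745) = 1.554196
x_3 = g(1.554196) = 1.559042
x_4 = g(1.559042) = 1.555929
x_5 = g(1.555929) = 1.557927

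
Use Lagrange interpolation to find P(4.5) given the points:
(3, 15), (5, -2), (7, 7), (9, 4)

Lagrange interpolation formula:
P(x) = Σ yᵢ × Lᵢ(x)
where Lᵢ(x) = Π_{j≠i} (x - xⱼ)/(xᵢ - xⱼ)

L_0(4.5) = (4.5 - 5)/(3 - 5) × (4.5 - 7)/(3 - 7) × (4.5 - 9)/(3 - 9) = 0.117188
L_1(4.5) = (4.5 - 3)/(5 - 3) × (4.5 - 7)/(5 - 7) × (4.5 - 9)/(5 - 9) = 1.054688
L_2(4.5) = (4.5 - 3)/(7 - 3) × (4.5 - 5)/(7 - 5) × (4.5 - 9)/(7 - 9) = -0.210938
L_3(4.5) = (4.5 - 3)/(9 - 3) × (4.5 - 5)/(9 - 5) × (4.5 - 7)/(9 - 7) = 0.039062

P(4.5) = 15×L_0(4.5) + (-2)×L_1(4.5) + 7×L_2(4.5) + 4×L_3(4.5)
P(4.5) = -1.671875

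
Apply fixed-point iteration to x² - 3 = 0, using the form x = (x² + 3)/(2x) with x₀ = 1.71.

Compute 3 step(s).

Equation: x² - 3 = 0
Fixed-point form: x = (x² + 3)/(2x)
x₀ = 1.71

x_1 = g(1.710000) = 1.732193
x_2 = g(1.732193) = 1.732051
x_3 = g(1.732051) = 1.732051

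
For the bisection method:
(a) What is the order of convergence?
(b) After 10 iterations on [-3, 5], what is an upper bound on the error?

(a) Bisection has linear (order 1) convergence; the error is halved each step.

(b) Error bound = (b-a)/2^n = (5 - (-3))/2^{10}
    = 8/2^{10}

(a) 1 (linear); (b) error ≤ 7.81e-03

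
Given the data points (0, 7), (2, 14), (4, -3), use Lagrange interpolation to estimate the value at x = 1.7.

Lagrange interpolation formula:
P(x) = Σ yᵢ × Lᵢ(x)
where Lᵢ(x) = Π_{j≠i} (x - xⱼ)/(xᵢ - xⱼ)

L_0(1.7) = (1.7 - 2)/(0 - 2) × (1.7 - 4)/(0 - 4) = 0.086250
L_1(1.7) = (1.7 - 0)/(2 - 0) × (1.7 - 4)/(2 - 4) = 0.977500
L_2(1.7) = (1.7 - 0)/(4 - 0) × (1.7 - 2)/(4 - 2) = -0.063750

P(1.7) = 7×L_0(1.7) + 14×L_1(1.7) + (-3)×L_2(1.7)
P(1.7) = 14.480000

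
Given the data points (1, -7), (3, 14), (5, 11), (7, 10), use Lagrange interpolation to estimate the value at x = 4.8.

Lagrange interpolation formula:
P(x) = Σ yᵢ × Lᵢ(x)
where Lᵢ(x) = Π_{j≠i} (x - xⱼ)/(xᵢ - xⱼ)

L_0(4.8) = (4.8 - 3)/(1 - 3) × (4.8 - 5)/(1 - 5) × (4.8 - 7)/(1 - 7) = -0.016500
L_1(4.8) = (4.8 - 1)/(3 - 1) × (4.8 - 5)/(3 - 5) × (4.8 - 7)/(3 - 7) = 0.104500
L_2(4.8) = (4.8 - 1)/(5 - 1) × (4.8 - 3)/(5 - 3) × (4.8 - 7)/(5 - 7) = 0.940500
L_3(4.8) = (4.8 - 1)/(7 - 1) × (4.8 - 3)/(7 - 3) × (4.8 - 5)/(7 - 5) = -0.028500

P(4.8) = (-7)×L_0(4.8) + 14×L_1(4.8) + 11×L_2(4.8) + 10×L_3(4.8)
P(4.8) = 11.639000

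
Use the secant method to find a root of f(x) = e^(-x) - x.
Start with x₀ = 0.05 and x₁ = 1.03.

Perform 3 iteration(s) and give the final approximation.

f(x) = e^(-x) - x
x₀ = 0.05, x₁ = 1.03

Secant formula: x_{n+1} = x_n - f(x_n)(x_n - x_{n-1})/(f(x_n) - f(x_{n-1}))

Iteration 1:
  f(0.050000) = 0.901229
  f(1.030000) = -0.672993
  x_2 = 1.030000 - (-0.672993)×(1.030000 - 0.050000)/(-0.672993 - 0.901229)
       = 0.611042
Iteration 2:
  f(1.030000) = -0.672993
  f(0.611042) = -0.068257
  x_3 = 0.611042 - (-0.068257)×(0.611042 - 1.030000)/(-0.068257 - (-0.672993))
       = 0.563754
Iteration 3:
  f(0.611042) = -0.068257
  f(0.563754) = 0.005315
  x_4 = 0.563754 - 0.005315×(0.563754 - 0.611042)/(0.005315 - (-0.068257))
       = 0.567170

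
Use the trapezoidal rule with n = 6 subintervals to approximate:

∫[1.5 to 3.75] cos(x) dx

f(x) = cos(x)
a = 1.5, b = 3.75, n = 6
h = (b - a)/n = 0.375000

Trapezoidal rule: (h/2)[f(x₀) + 2f(x₁) + 2f(x₂) + ... + f(xₙ)]

x_0 = 1.5000, f(x_0) = 0.070737, coefficient = 1
x_1 = 1.8750, f(x_1) = -0.299534, coefficient = 2
x_2 = 2.2500, f(x_2) = -0.628174, coefficient = 2
x_3 = 2.6250, f(x_3) = -0.869507, coefficient = 2
x_4 = 3.0000, f(x_4) = -0.989992, coefficient = 2
x_5 = 3.3750, f(x_5) = -0.972884, coefficient = 2
x_6 = 3.7500, f(x_6) = -0.820559, coefficient = 1

I ≈ (0.375000/2) × -8.270004 = -1.550626
Exact value: -1.569056
Error: 0.018431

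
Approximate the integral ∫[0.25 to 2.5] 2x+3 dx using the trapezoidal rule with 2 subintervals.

f(x) = 2x+3
a = 0.25, b = 2.5, n = 2
h = (b - a)/n = 1.125000

Trapezoidal rule: (h/2)[f(x₀) + 2f(x₁) + 2f(x₂) + ... + f(xₙ)]

x_0 = 0.2500, f(x_0) = 3.500000, coefficient = 1
x_1 = 1.3750, f(x_1) = 5.750000, coefficient = 2
x_2 = 2.5000, f(x_2) = 8.000000, coefficient = 1

I ≈ (1.125000/2) × 23.000000 = 12.937500
Exact value: 12.937500
Error: 0.000000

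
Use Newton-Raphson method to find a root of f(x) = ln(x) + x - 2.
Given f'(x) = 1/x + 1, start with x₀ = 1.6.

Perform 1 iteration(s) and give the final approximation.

f(x) = ln(x) + x - 2
f'(x) = 1/x + 1
x₀ = 1.6

Newton-Raphson formula: x_{n+1} = x_n - f(x_n)/f'(x_n)

Iteration 1:
  f(1.600000) = 0.070004
  f'(1.600000) = 1.625000
  x_1 = 1.600000 - 0.070004/1.625000 = 1.556921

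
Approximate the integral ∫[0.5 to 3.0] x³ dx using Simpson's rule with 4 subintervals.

f(x) = x³
a = 0.5, b = 3.0, n = 4
h = (b - a)/n = 0.625000

Simpson's rule: (h/3)[f(x₀) + 4f(x₁) + 2f(x₂) + ... + f(xₙ)]

x_0 = 0.5000, f(x_0) = 0.125000, coefficient = 1
x_1 = 1.1250, f(x_1) = 1.423828, coefficient = 4
x_2 = 1.7500, f(x_2) = 5.359375, coefficient = 2
x_3 = 2.3750, f(x_3) = 13.396484, coefficient = 4
x_4 = 3.0000, f(x_4) = 27.000000, coefficient = 1

I ≈ (0.625000/3) × 97.125000 = 20.234375
Exact value: 20.234375
Error: 0.000000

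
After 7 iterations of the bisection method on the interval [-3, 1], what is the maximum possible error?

Bisection error bound: |error| ≤ (b-a)/2^n
|error| ≤ (1 - (-3))/2^7 = 4/2^7
|error| ≤ 0.0312500000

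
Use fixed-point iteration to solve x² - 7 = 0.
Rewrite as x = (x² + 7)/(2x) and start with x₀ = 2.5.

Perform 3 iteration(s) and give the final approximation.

Equation: x² - 7 = 0
Fixed-point form: x = (x² + 7)/(2x)
x₀ = 2.5

x_1 = g(2.500000) = 2.650000
x_2 = g(2.650000) = 2.645755
x_3 = g(2.645755) = 2.645751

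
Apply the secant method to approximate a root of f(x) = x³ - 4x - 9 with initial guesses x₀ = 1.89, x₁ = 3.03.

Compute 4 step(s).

f(x) = x³ - 4x - 9
x₀ = 1.89, x₁ = 3.03

Secant formula: x_{n+1} = x_n - f(x_n)(x_n - x_{n-1})/(f(x_n) - f(x_{n-1}))

Iteration 1:
  f(1.890000) = -9.808731
  f(3.030000) = 6.698127
  x_2 = 3.030000 - 6.698127×(3.030000 - 1.890000)/(6.698127 - (-9.808731))
       = 2.567413
Iteration 2:
  f(3.030000) = 6.698127
  f(2.567413) = -2.346275
  x_3 = 2.567413 - (-2.346275)×(2.567413 - 3.030000)/(-2.346275 - 6.698127)
       = 2.687416
Iteration 3:
  f(2.567413) = -2.346275
  f(2.687416) = -0.340599
  x_4 = 2.687416 - (-0.340599)×(2.687416 - 2.567413)/(-0.340599 - (-2.346275))
       = 2.707794
Iteration 4:
  f(2.687416) = -0.340599
  f(2.707794) = 0.022779
  x_5 = 2.707794 - 0.022779×(2.707794 - 2.687416)/(0.022779 - (-0.340599))
       = 2.706517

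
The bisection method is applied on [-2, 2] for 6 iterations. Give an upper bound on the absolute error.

Bisection error bound: |error| ≤ (b-a)/2^n
|error| ≤ (2 - (-2))/2^6 = 4/2^6
|error| ≤ 0.0625000000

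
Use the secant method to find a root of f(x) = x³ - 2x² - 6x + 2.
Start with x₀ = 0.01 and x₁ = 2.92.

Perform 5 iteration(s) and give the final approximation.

f(x) = x³ - 2x² - 6x + 2
x₀ = 0.01, x₁ = 2.92

Secant formula: x_{n+1} = x_n - f(x_n)(x_n - x_{n-1})/(f(x_n) - f(x_{n-1}))

Iteration 1:
  f(0.010000) = 1.939801
  f(2.920000) = -7.675712
  x_2 = 2.920000 - (-7.675712)×(2.920000 - 0.010000)/(-7.675712 - 1.939801)
       = 0.597054
Iteration 2:
  f(2.920000) = -7.675712
  f(0.597054) = -2.082434
  x_3 = 0.597054 - (-2.082434)×(0.597054 - 2.920000)/(-2.082434 - (-7.675712))
       = -0.267803
Iteration 3:
  f(0.597054) = -2.082434
  f(-0.267803) = 3.444173
  x_4 = -0.267803 - 3.444173×(-0.267803 - 0.597054)/(3.444173 - (-2.082434))
       = 0.271174
Iteration 4:
  f(-0.267803) = 3.444173
  f(0.271174) = 0.245823
  x_5 = 0.271174 - 0.245823×(0.271174 - (-0.267803))/(0.245823 - 3.444173)
       = 0.312600
Iteration 5:
  f(0.271174) = 0.245823
  f(0.312600) = -0.040490
  x_6 = 0.312600 - (-0.040490)×(0.312600 - 0.271174)/(-0.040490 - 0.245823)
       = 0.306742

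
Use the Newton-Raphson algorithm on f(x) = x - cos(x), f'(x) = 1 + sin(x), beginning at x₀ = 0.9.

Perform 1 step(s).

f(x) = x - cos(x)
f'(x) = 1 + sin(x)
x₀ = 0.9

Newton-Raphson formula: x_{n+1} = x_n - f(x_n)/f'(x_n)

Iteration 1:
  f(0.900000) = 0.278390
  f'(0.900000) = 1.783327
  x_1 = 0.900000 - 0.278390/1.783327 = 0.743893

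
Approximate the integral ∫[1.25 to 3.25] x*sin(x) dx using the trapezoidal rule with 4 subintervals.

f(x) = x*sin(x)
a = 1.25, b = 3.25, n = 4
h = (b - a)/n = 0.500000

Trapezoidal rule: (h/2)[f(x₀) + 2f(x₁) + 2f(x₂) + ... + f(xₙ)]

x_0 = 1.2500, f(x_0) = 1.186231, coefficient = 1
x_1 = 1.7500, f(x_1) = 1.721975, coefficient = 2
x_2 = 2.2500, f(x_2) = 1.750665, coefficient = 2
x_3 = 2.7500, f(x_3) = 1.049568, coefficient = 2
x_4 = 3.2500, f(x_4) = -0.351634, coefficient = 1

I ≈ (0.500000/2) × 9.879012 = 2.469753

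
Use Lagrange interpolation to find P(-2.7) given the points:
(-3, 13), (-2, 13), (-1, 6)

Lagrange interpolation formula:
P(x) = Σ yᵢ × Lᵢ(x)
where Lᵢ(x) = Π_{j≠i} (x - xⱼ)/(xᵢ - xⱼ)

L_0(-2.7) = (-2.7 - (-2))/(-3 - (-2)) × (-2.7 - (-1))/(-3 - (-1)) = 0.595000
L_1(-2.7) = (-2.7 - (-3))/(-2 - (-3)) × (-2.7 - (-1))/(-2 - (-1)) = 0.510000
L_2(-2.7) = (-2.7 - (-3))/(-1 - (-3)) × (-2.7 - (-2))/(-1 - (-2)) = -0.105000

P(-2.7) = 13×L_0(-2.7) + 13×L_1(-2.7) + 6×L_2(-2.7)
P(-2.7) = 13.735000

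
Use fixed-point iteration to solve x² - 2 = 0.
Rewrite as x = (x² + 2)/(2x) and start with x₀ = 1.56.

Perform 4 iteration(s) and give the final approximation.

Equation: x² - 2 = 0
Fixed-point form: x = (x² + 2)/(2x)
x₀ = 1.56

x_1 = g(1.560000) = 1.421026
x_2 = g(1.421026) = 1.414230
x_3 = g(1.414230) = 1.414214
x_4 = g(1.414214) = 1.414214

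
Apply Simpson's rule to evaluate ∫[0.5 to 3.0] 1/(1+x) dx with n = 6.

f(x) = 1/(1+x)
a = 0.5, b = 3.0, n = 6
h = (b - a)/n = 0.416667

Simpson's rule: (h/3)[f(x₀) + 4f(x₁) + 2f(x₂) + ... + f(xₙ)]

x_0 = 0.5000, f(x_0) = 0.666667, coefficient = 1
x_1 = 0.9167, f(x_1) = 0.521739, coefficient = 4
x_2 = 1.3333, f(x_2) = 0.428571, coefficient = 2
x_3 = 1.7500, f(x_3) = 0.363636, coefficient = 4
x_4 = 2.1667, f(x_4) = 0.315789, coefficient = 2
x_5 = 2.5833, f(x_5) = 0.279070, coefficient = 4
x_6 = 3.0000, f(x_6) = 0.250000, coefficient = 1

I ≈ (0.416667/3) × 7.063170 = 0.980996
Exact value: 0.980829
Error: 0.000167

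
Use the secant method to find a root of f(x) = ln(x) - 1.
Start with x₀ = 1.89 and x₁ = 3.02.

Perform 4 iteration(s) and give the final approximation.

f(x) = ln(x) - 1
x₀ = 1.89, x₁ = 3.02

Secant formula: x_{n+1} = x_n - f(x_n)(x_n - x_{n-1})/(f(x_n) - f(x_{n-1}))

Iteration 1:
  f(1.890000) = -0.363423
  f(3.020000) = 0.105257
  x_2 = 3.020000 - 0.105257×(3.020000 - 1.890000)/(0.105257 - (-0.363423))
       = 2.766223
Iteration 2:
  f(3.020000) = 0.105257
  f(2.766223) = 0.017483
  x_3 = 2.766223 - 0.017483×(2.766223 - 3.020000)/(0.017483 - 0.105257)
       = 2.715676
Iteration 3:
  f(2.766223) = 0.017483
  f(2.715676) = -0.000959
  x_4 = 2.715676 - (-0.000959)×(2.715676 - 2.766223)/(-0.000959 - 0.017483)
       = 2.718305
Iteration 4:
  f(2.715676) = -0.000959
  f(2.718305) = 0.000008
  x_5 = 2.718305 - 0.000008×(2.718305 - 2.715676)/(0.000008 - (-0.000959))
       = 2.718282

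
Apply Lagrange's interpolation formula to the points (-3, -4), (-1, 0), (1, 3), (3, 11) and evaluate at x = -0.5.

Lagrange interpolation formula:
P(x) = Σ yᵢ × Lᵢ(x)
where Lᵢ(x) = Π_{j≠i} (x - xⱼ)/(xᵢ - xⱼ)

L_0(-0.5) = (-0.5 - (-1))/(-3 - (-1)) × (-0.5 - 1)/(-3 - 1) × (-0.5 - 3)/(-3 - 3) = -0.054688
L_1(-0.5) = (-0.5 - (-3))/(-1 - (-3)) × (-0.5 - 1)/(-1 - 1) × (-0.5 - 3)/(-1 - 3) = 0.820312
L_2(-0.5) = (-0.5 - (-3))/(1 - (-3)) × (-0.5 - (-1))/(1 - (-1)) × (-0.5 - 3)/(1 - 3) = 0.273438
L_3(-0.5) = (-0.5 - (-3))/(3 - (-3)) × (-0.5 - (-1))/(3 - (-1)) × (-0.5 - 1)/(3 - 1) = -0.039062

P(-0.5) = (-4)×L_0(-0.5) + 0×L_1(-0.5) + 3×L_2(-0.5) + 11×L_3(-0.5)
P(-0.5) = 0.609375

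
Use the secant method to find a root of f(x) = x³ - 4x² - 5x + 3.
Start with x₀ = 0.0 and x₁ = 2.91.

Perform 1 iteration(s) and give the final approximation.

f(x) = x³ - 4x² - 5x + 3
x₀ = 0.0, x₁ = 2.91

Secant formula: x_{n+1} = x_n - f(x_n)(x_n - x_{n-1})/(f(x_n) - f(x_{n-1}))

Iteration 1:
  f(0.000000) = 3.000000
  f(2.910000) = -20.780229
  x_2 = 2.910000 - (-20.780229)×(2.910000 - 0.000000)/(-20.780229 - 3.000000)
       = 0.367112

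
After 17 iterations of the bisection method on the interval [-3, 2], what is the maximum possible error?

Bisection error bound: |error| ≤ (b-a)/2^n
|error| ≤ (2 - (-3))/2^17 = 5/2^17
|error| ≤ 0.0000381470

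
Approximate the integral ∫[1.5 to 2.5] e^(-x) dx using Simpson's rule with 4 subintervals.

f(x) = e^(-x)
a = 1.5, b = 2.5, n = 4
h = (b - a)/n = 0.250000

Simpson's rule: (h/3)[f(x₀) + 4f(x₁) + 2f(x₂) + ... + f(xₙ)]

x_0 = 1.5000, f(x_0) = 0.223130, coefficient = 1
x_1 = 1.7500, f(x_1) = 0.173774, coefficient = 4
x_2 = 2.0000, f(x_2) = 0.135335, coefficient = 2
x_3 = 2.2500, f(x_3) = 0.105399, coefficient = 4
x_4 = 2.5000, f(x_4) = 0.082085, coefficient = 1

I ≈ (0.250000/3) × 1.692578 = 0.141048
Exact value: 0.141045
Error: 0.000003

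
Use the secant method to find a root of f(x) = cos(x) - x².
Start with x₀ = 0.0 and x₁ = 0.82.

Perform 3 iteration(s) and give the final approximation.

f(x) = cos(x) - x²
x₀ = 0.0, x₁ = 0.82

Secant formula: x_{n+1} = x_n - f(x_n)(x_n - x_{n-1})/(f(x_n) - f(x_{n-1}))

Iteration 1:
  f(0.000000) = 1.000000
  f(0.820000) = 0.009821
  x_2 = 0.820000 - 0.009821×(0.820000 - 0.000000)/(0.009821 - 1.000000)
       = 0.828133
Iteration 2:
  f(0.820000) = 0.009821
  f(0.828133) = -0.009553
  x_3 = 0.828133 - (-0.009553)×(0.828133 - 0.820000)/(-0.009553 - 0.009821)
       = 0.824123
Iteration 3:
  f(0.828133) = -0.009553
  f(0.824123) = 0.000022
  x_4 = 0.824123 - 0.000022×(0.824123 - 0.828133)/(0.000022 - (-0.009553))
       = 0.824132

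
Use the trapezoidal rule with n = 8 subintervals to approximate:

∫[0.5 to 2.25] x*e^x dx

f(x) = x*e^x
a = 0.5, b = 2.25, n = 8
h = (b - a)/n = 0.218750

Trapezoidal rule: (h/2)[f(x₀) + 2f(x₁) + 2f(x₂) + ... + f(xₙ)]

x_0 = 0.5000, f(x_0) = 0.824361, coefficient = 1
x_1 = 0.7188, f(x_1) = 1.474779, coefficient = 2
x_2 = 0.9375, f(x_2) = 2.393990, coefficient = 2
x_3 = 1.1562, f(x_3) = 3.674555, coefficient = 2
x_4 = 1.3750, f(x_4) = 5.438230, coefficient = 2
x_5 = 1.5938, f(x_5) = 7.844712, coefficient = 2
x_6 = 1.8125, f(x_6) = 11.102909, coefficient = 2
x_7 = 2.0312, f(x_7) = 15.485458, coefficient = 2
x_8 = 2.2500, f(x_8) = 21.347406, coefficient = 1

I ≈ (0.218750/2) × 117.001033 = 12.796988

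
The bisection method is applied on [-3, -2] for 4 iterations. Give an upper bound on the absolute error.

Bisection error bound: |error| ≤ (b-a)/2^n
|error| ≤ (-2 - (-3))/2^4 = 1/2^4
|error| ≤ 0.0625000000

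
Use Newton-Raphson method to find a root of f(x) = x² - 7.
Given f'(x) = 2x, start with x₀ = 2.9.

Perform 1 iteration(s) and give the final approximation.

f(x) = x² - 7
f'(x) = 2x
x₀ = 2.9

Newton-Raphson formula: x_{n+1} = x_n - f(x_n)/f'(x_n)

Iteration 1:
  f(2.900000) = 1.410000
  f'(2.900000) = 5.800000
  x_1 = 2.900000 - 1.410000/5.800000 = 2.656897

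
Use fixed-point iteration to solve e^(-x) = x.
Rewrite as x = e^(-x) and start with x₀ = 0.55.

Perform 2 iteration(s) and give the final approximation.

Equation: e^(-x) = x
Fixed-point form: x = e^(-x)
x₀ = 0.55

x_1 = g(0.550000) = 0.576950
x_2 = g(0.576950) = 0.561609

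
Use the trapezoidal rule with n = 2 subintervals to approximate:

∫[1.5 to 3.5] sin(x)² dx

f(x) = sin(x)²
a = 1.5, b = 3.5, n = 2
h = (b - a)/n = 1.000000

Trapezoidal rule: (h/2)[f(x₀) + 2f(x₁) + 2f(x₂) + ... + f(xₙ)]

x_0 = 1.5000, f(x_0) = 0.994996, coefficient = 1
x_1 = 2.5000, f(x_1) = 0.358169, coefficient = 2
x_2 = 3.5000, f(x_2) = 0.123049, coefficient = 1

I ≈ (1.000000/2) × 1.834383 = 0.917191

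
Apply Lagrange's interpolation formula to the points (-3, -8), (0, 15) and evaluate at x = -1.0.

Lagrange interpolation formula:
P(x) = Σ yᵢ × Lᵢ(x)
where Lᵢ(x) = Π_{j≠i} (x - xⱼ)/(xᵢ - xⱼ)

L_0(-1.0) = (-1.0 - 0)/(-3 - 0) = 0.333333
L_1(-1.0) = (-1.0 - (-3))/(0 - (-3)) = 0.666667

P(-1.0) = (-8)×L_0(-1.0) + 15×L_1(-1.0)
P(-1.0) = 7.333333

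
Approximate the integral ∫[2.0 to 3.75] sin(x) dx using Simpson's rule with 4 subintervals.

f(x) = sin(x)
a = 2.0, b = 3.75, n = 4
h = (b - a)/n = 0.437500

Simpson's rule: (h/3)[f(x₀) + 4f(x₁) + 2f(x₂) + ... + f(xₙ)]

x_0 = 2.0000, f(x_0) = 0.909297, coefficient = 1
x_1 = 2.4375, f(x_1) = 0.647343, coefficient = 4
x_2 = 2.8750, f(x_2) = 0.263446, coefficient = 2
x_3 = 3.3125, f(x_3) = -0.170077, coefficient = 4
x_4 = 3.7500, f(x_4) = -0.571561, coefficient = 1

I ≈ (0.437500/3) × 2.773692 = 0.404497
Exact value: 0.404413
Error: 0.000084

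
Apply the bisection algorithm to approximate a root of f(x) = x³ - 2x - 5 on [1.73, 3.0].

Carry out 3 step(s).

f(x) = x³ - 2x - 5
Initial interval: [1.73, 3.0]

Iteration 1:
  c_1 = (1.730000 + 3.000000)/2 = 2.365000
  f(c_1) = f(2.365000) = 3.497977
  f(a) × f(c) < 0, new interval: [1.730000, 2.365000]
Iteration 2:
  c_2 = (1.730000 + 2.365000)/2 = 2.047500
  f(c_2) = f(2.047500) = -0.511355
  f(a) × f(c) ≥ 0, new interval: [2.047500, 2.365000]
Iteration 3:
  c_3 = (2.047500 + 2.365000)/2 = 2.206250
  f(c_3) = f(2.206250) = 1.326508
  f(a) × f(c) < 0, new interval: [2.047500, 2.206250]

After 3 iteration(s), the approximation is c_3 = 2.206250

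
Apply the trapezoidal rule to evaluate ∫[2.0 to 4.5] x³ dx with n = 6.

f(x) = x³
a = 2.0, b = 4.5, n = 6
h = (b - a)/n = 0.416667

Trapezoidal rule: (h/2)[f(x₀) + 2f(x₁) + 2f(x₂) + ... + f(xₙ)]

x_0 = 2.0000, f(x_0) = 8.000000, coefficient = 1
x_1 = 2.4167, f(x_1) = 14.114005, coefficient = 2
x_2 = 2.8333, f(x_2) = 22.745370, coefficient = 2
x_3 = 3.2500, f(x_3) = 34.328125, coefficient = 2
x_4 = 3.6667, f(x_4) = 49.296296, coefficient = 2
x_5 = 4.0833, f(x_5) = 68.083912, coefficient = 2
x_6 = 4.5000, f(x_6) = 91.125000, coefficient = 1

I ≈ (0.416667/2) × 476.260417 = 99.220920
Exact value: 98.515625
Error: 0.705295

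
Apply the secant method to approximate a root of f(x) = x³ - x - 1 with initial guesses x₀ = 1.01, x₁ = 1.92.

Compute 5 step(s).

f(x) = x³ - x - 1
x₀ = 1.01, x₁ = 1.92

Secant formula: x_{n+1} = x_n - f(x_n)(x_n - x_{n-1})/(f(x_n) - f(x_{n-1}))

Iteration 1:
  f(1.010000) = -0.979699
  f(1.920000) = 4.157888
  x_2 = 1.920000 - 4.157888×(1.920000 - 1.010000)/(4.157888 - (-0.979699))
       = 1.183530
Iteration 2:
  f(1.920000) = 4.157888
  f(1.183530) = -0.525708
  x_3 = 1.183530 - (-0.525708)×(1.183530 - 1.920000)/(-0.525708 - 4.157888)
       = 1.266195
Iteration 3:
  f(1.183530) = -0.525708
  f(1.266195) = -0.236169
  x_4 = 1.266195 - (-0.236169)×(1.266195 - 1.183530)/(-0.236169 - (-0.525708))
       = 1.333622
Iteration 4:
  f(1.266195) = -0.236169
  f(1.333622) = 0.038289
  x_5 = 1.333622 - 0.038289×(1.333622 - 1.266195)/(0.038289 - (-0.236169))
       = 1.324216
Iteration 5:
  f(1.333622) = 0.038289
  f(1.324216) = -0.002142
  x_6 = 1.324216 - (-0.002142)×(1.324216 - 1.333622)/(-0.002142 - 0.038289)
       = 1.324714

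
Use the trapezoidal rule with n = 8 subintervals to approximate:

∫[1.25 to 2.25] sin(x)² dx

f(x) = sin(x)²
a = 1.25, b = 2.25, n = 8
h = (b - a)/n = 0.125000

Trapezoidal rule: (h/2)[f(x₀) + 2f(x₁) + 2f(x₂) + ... + f(xₙ)]

x_0 = 1.2500, f(x_0) = 0.900572, coefficient = 1
x_1 = 1.3750, f(x_1) = 0.962151, coefficient = 2
x_2 = 1.5000, f(x_2) = 0.994996, coefficient = 2
x_3 = 1.6250, f(x_3) = 0.997065, coefficient = 2
x_4 = 1.7500, f(x_4) = 0.968228, coefficient = 2
x_5 = 1.8750, f(x_5) = 0.910280, coefficient = 2
x_6 = 2.0000, f(x_6) = 0.826822, coefficient = 2
x_7 = 2.1250, f(x_7) = 0.723044, coefficient = 2
x_8 = 2.2500, f(x_8) = 0.605398, coefficient = 1

I ≈ (0.125000/2) × 14.271141 = 0.891946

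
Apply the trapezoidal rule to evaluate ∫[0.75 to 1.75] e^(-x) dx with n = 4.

f(x) = e^(-x)
a = 0.75, b = 1.75, n = 4
h = (b - a)/n = 0.250000

Trapezoidal rule: (h/2)[f(x₀) + 2f(x₁) + 2f(x₂) + ... + f(xₙ)]

x_0 = 0.7500, f(x_0) = 0.472367, coefficient = 1
x_1 = 1.0000, f(x_1) = 0.367879, coefficient = 2
x_2 = 1.2500, f(x_2) = 0.286505, coefficient = 2
x_3 = 1.5000, f(x_3) = 0.223130, coefficient = 2
x_4 = 1.7500, f(x_4) = 0.173774, coefficient = 1

I ≈ (0.250000/2) × 2.401169 = 0.300146
Exact value: 0.298593
Error: 0.001554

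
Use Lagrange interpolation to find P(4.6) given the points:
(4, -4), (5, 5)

Lagrange interpolation formula:
P(x) = Σ yᵢ × Lᵢ(x)
where Lᵢ(x) = Π_{j≠i} (x - xⱼ)/(xᵢ - xⱼ)

L_0(4.6) = (4.6 - 5)/(4 - 5) = 0.400000
L_1(4.6) = (4.6 - 4)/(5 - 4) = 0.600000

P(4.6) = (-4)×L_0(4.6) + 5×L_1(4.6)
P(4.6) = 1.400000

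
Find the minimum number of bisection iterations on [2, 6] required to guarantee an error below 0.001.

We need (b-a)/2^n ≤ 0.001
(6 - 2)/2^n ≤ 0.001
4/2^n ≤ 0.001
2^n ≥ 4000
n ≥ log₂(4000) = 11.97
n ≥ 12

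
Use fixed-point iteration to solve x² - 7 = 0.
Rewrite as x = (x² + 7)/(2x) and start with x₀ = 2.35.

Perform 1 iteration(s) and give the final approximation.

Equation: x² - 7 = 0
Fixed-point form: x = (x² + 7)/(2x)
x₀ = 2.35

x_1 = g(2.350000) = 2.664362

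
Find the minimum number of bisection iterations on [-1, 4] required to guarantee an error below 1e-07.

We need (b-a)/2^n ≤ 1e-07
(4 - (-1))/2^n ≤ 1e-07
5/2^n ≤ 1e-07
2^n ≥ 50000000
n ≥ log₂(50000000) = 25.58
n ≥ 26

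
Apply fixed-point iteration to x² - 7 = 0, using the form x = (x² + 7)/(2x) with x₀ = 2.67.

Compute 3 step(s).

Equation: x² - 7 = 0
Fixed-point form: x = (x² + 7)/(2x)
x₀ = 2.67

x_1 = g(2.670000) = 2.645861
x_2 = g(2.645861) = 2.645751
x_3 = g(2.645751) = 2.645751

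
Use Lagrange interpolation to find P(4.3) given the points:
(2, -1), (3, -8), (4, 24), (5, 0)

Lagrange interpolation formula:
P(x) = Σ yᵢ × Lᵢ(x)
where Lᵢ(x) = Π_{j≠i} (x - xⱼ)/(xᵢ - xⱼ)

L_0(4.3) = (4.3 - 3)/(2 - 3) × (4.3 - 4)/(2 - 4) × (4.3 - 5)/(2 - 5) = 0.045500
L_1(4.3) = (4.3 - 2)/(3 - 2) × (4.3 - 4)/(3 - 4) × (4.3 - 5)/(3 - 5) = -0.241500
L_2(4.3) = (4.3 - 2)/(4 - 2) × (4.3 - 3)/(4 - 3) × (4.3 - 5)/(4 - 5) = 1.046500
L_3(4.3) = (4.3 - 2)/(5 - 2) × (4.3 - 3)/(5 - 3) × (4.3 - 4)/(5 - 4) = 0.149500

P(4.3) = (-1)×L_0(4.3) + (-8)×L_1(4.3) + 24×L_2(4.3) + 0×L_3(4.3)
P(4.3) = 27.002500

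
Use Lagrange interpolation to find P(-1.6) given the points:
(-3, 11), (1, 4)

Lagrange interpolation formula:
P(x) = Σ yᵢ × Lᵢ(x)
where Lᵢ(x) = Π_{j≠i} (x - xⱼ)/(xᵢ - xⱼ)

L_0(-1.6) = (-1.6 - 1)/(-3 - 1) = 0.650000
L_1(-1.6) = (-1.6 - (-3))/(1 - (-3)) = 0.350000

P(-1.6) = 11×L_0(-1.6) + 4×L_1(-1.6)
P(-1.6) = 8.550000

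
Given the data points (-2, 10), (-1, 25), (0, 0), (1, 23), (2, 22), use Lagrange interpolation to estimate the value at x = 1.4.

Lagrange interpolation formula:
P(x) = Σ yᵢ × Lᵢ(x)
where Lᵢ(x) = Π_{j≠i} (x - xⱼ)/(xᵢ - xⱼ)

L_0(1.4) = (1.4 - (-1))/(-2 - (-1)) × (1.4 - 0)/(-2 - 0) × (1.4 - 1)/(-2 - 1) × (1.4 - 2)/(-2 - 2) = -0.033600
L_1(1.4) = (1.4 - (-2))/(-1 - (-2)) × (1.4 - 0)/(-1 - 0) × (1.4 - 1)/(-1 - 1) × (1.4 - 2)/(-1 - 2) = 0.190400
L_2(1.4) = (1.4 - (-2))/(0 - (-2)) × (1.4 - (-1))/(0 - (-1)) × (1.4 - 1)/(0 - 1) × (1.4 - 2)/(0 - 2) = -0.489600
L_3(1.4) = (1.4 - (-2))/(1 - (-2)) × (1.4 - (-1))/(1 - (-1)) × (1.4 - 0)/(1 - 0) × (1.4 - 2)/(1 - 2) = 1.142400
L_4(1.4) = (1.4 - (-2))/(2 - (-2)) × (1.4 - (-1))/(2 - (-1)) × (1.4 - 0)/(2 - 0) × (1.4 - 1)/(2 - 1) = 0.190400

P(1.4) = 10×L_0(1.4) + 25×L_1(1.4) + 0×L_2(1.4) + 23×L_3(1.4) + 22×L_4(1.4)
P(1.4) = 34.888000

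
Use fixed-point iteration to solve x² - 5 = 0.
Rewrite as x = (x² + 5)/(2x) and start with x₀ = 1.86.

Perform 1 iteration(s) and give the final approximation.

Equation: x² - 5 = 0
Fixed-point form: x = (x² + 5)/(2x)
x₀ = 1.86

x_1 = g(1.860000) = 2.274086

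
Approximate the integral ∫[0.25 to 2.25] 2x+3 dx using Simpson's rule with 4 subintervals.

f(x) = 2x+3
a = 0.25, b = 2.25, n = 4
h = (b - a)/n = 0.500000

Simpson's rule: (h/3)[f(x₀) + 4f(x₁) + 2f(x₂) + ... + f(xₙ)]

x_0 = 0.2500, f(x_0) = 3.500000, coefficient = 1
x_1 = 0.7500, f(x_1) = 4.500000, coefficient = 4
x_2 = 1.2500, f(x_2) = 5.500000, coefficient = 2
x_3 = 1.7500, f(x_3) = 6.500000, coefficient = 4
x_4 = 2.2500, f(x_4) = 7.500000, coefficient = 1

I ≈ (0.500000/3) × 66.000000 = 11.000000
Exact value: 11.000000
Error: 0.000000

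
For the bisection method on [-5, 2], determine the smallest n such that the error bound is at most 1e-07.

We need (b-a)/2^n ≤ 1e-07
(2 - (-5))/2^n ≤ 1e-07
7/2^n ≤ 1e-07
2^n ≥ 70000000
n ≥ log₂(70000000) = 26.06
n ≥ 27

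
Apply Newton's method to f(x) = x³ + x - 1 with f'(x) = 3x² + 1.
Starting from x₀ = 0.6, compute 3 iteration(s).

f(x) = x³ + x - 1
f'(x) = 3x² + 1
x₀ = 0.6

Newton-Raphson formula: x_{n+1} = x_n - f(x_n)/f'(x_n)

Iteration 1:
  f(0.600000) = -0.184000
  f'(0.600000) = 2.080000
  x_1 = 0.600000 - (-0.184000)/2.080000 = 0.688462
Iteration 2:
  f(0.688462) = 0.014778
  f'(0.688462) = 2.421938
  x_2 = 0.688462 - 0.014778/2.421938 = 0.682360
Iteration 3:
  f(0.682360) = 0.000077
  f'(0.682360) = 2.396845
  x_3 = 0.682360 - 0.000077/2.396845 = 0.682328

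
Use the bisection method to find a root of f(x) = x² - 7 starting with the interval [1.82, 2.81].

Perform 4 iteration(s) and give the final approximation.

f(x) = x² - 7
Initial interval: [1.82, 2.81]

Iteration 1:
  c_1 = (1.820000 + 2.810000)/2 = 2.315000
  f(c_1) = f(2.315000) = -1.640775
  f(a) × f(c) ≥ 0, new interval: [2.315000, 2.810000]
Iteration 2:
  c_2 = (2.315000 + 2.810000)/2 = 2.562500
  f(c_2) = f(2.562500) = -0.433594
  f(a) × f(c) ≥ 0, new interval: [2.562500, 2.810000]
Iteration 3:
  c_3 = (2.562500 + 2.810000)/2 = 2.686250
  f(c_3) = f(2.686250) = 0.215939
  f(a) × f(c) < 0, new interval: [2.562500, 2.686250]
Iteration 4:
  c_4 = (2.562500 + 2.686250)/2 = 2.624375
  f(c_4) = f(2.624375) = -0.112656
  f(a) × f(c) ≥ 0, new interval: [2.624375, 2.686250]

After 4 iteration(s), the approximation is c_4 = 2.624375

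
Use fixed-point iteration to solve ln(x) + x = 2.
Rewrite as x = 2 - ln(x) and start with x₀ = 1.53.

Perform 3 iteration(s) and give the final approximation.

Equation: ln(x) + x = 2
Fixed-point form: x = 2 - ln(x)
x₀ = 1.53

x_1 = g(1.530000) = 1.574732
x_2 = g(1.574732) = 1.545915
x_3 = g(1.545915) = 1.564384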